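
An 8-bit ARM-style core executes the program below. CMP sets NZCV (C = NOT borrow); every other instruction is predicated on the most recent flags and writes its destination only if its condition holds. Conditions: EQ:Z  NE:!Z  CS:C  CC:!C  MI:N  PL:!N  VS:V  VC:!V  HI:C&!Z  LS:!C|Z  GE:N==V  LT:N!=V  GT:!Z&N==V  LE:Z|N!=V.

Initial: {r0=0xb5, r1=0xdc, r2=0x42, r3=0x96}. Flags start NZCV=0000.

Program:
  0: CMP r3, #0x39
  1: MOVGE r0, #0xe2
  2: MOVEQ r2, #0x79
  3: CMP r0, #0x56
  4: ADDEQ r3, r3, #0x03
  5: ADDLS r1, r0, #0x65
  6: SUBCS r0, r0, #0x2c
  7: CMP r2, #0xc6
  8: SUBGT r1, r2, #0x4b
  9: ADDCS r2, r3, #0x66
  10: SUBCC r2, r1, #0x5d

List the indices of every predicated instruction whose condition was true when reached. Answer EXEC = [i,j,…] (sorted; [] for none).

0: ✓ CMP  NZCV=0011
1: · MOVGE
2: · MOVEQ
3: ✓ CMP  NZCV=0011
4: · ADDEQ
5: · ADDLS
6: ✓ SUBCS  r0←0x89
7: ✓ CMP  NZCV=0000
8: ✓ SUBGT  r1←0xf7
9: · ADDCS
10: ✓ SUBCC  r2←0x9a

EXEC = [6,8,10]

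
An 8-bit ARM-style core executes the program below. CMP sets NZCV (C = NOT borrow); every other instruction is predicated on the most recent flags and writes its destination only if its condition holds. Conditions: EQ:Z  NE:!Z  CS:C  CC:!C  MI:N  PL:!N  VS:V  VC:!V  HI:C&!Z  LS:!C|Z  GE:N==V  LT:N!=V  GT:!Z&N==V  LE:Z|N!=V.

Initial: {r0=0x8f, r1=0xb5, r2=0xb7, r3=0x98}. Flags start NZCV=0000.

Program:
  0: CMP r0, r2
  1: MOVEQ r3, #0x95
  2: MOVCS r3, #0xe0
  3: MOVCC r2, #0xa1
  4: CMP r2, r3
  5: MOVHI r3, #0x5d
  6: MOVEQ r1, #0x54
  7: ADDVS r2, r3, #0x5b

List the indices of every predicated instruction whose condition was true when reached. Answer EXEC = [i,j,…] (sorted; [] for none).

EXEC = [3,5]

[0] flags=1000 → (cmp)
[1] flags=1000 EQ?F → skip
[2] flags=1000 CS?F → skip
[3] flags=1000 CC?T → r2=0xa1
[4] flags=0010 → (cmp)
[5] flags=0010 HI?T → r3=0x5d
[6] flags=0010 EQ?F → skip
[7] flags=0010 VS?F → skip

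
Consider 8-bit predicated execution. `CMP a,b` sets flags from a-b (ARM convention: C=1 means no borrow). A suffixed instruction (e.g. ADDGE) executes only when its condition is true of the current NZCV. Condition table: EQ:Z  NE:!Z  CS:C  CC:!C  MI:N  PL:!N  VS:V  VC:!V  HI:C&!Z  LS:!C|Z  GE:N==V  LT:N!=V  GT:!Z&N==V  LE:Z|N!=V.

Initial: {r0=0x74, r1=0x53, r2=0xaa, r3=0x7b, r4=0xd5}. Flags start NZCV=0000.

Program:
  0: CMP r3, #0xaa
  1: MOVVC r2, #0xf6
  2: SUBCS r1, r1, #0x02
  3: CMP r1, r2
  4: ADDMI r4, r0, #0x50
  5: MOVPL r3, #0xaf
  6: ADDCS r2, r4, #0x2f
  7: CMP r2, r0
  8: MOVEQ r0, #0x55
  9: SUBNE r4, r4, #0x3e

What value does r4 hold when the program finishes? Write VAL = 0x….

VAL = 0x86

[0] flags=1001 → (cmp)
[1] flags=1001 VC?F → skip
[2] flags=1001 CS?F → skip
[3] flags=1001 → (cmp)
[4] flags=1001 MI?T → r4=0xc4
[5] flags=1001 PL?F → skip
[6] flags=1001 CS?F → skip
[7] flags=0011 → (cmp)
[8] flags=0011 EQ?F → skip
[9] flags=0011 NE?T → r4=0x86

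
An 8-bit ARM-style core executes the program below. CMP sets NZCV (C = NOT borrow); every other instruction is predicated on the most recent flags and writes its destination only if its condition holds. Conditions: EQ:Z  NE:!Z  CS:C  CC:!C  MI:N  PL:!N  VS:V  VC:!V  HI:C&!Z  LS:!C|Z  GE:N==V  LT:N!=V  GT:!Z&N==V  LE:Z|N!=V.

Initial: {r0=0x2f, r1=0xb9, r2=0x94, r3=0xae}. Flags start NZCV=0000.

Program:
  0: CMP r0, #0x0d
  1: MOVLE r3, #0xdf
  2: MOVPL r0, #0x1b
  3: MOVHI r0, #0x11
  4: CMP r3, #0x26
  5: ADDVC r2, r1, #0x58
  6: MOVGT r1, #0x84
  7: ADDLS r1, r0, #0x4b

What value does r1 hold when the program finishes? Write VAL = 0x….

0: ✓ CMP  NZCV=0010
1: · MOVLE
2: ✓ MOVPL  r0←0x1b
3: ✓ MOVHI  r0←0x11
4: ✓ CMP  NZCV=1010
5: ✓ ADDVC  r2←0x11
6: · MOVGT
7: · ADDLS

VAL = 0xb9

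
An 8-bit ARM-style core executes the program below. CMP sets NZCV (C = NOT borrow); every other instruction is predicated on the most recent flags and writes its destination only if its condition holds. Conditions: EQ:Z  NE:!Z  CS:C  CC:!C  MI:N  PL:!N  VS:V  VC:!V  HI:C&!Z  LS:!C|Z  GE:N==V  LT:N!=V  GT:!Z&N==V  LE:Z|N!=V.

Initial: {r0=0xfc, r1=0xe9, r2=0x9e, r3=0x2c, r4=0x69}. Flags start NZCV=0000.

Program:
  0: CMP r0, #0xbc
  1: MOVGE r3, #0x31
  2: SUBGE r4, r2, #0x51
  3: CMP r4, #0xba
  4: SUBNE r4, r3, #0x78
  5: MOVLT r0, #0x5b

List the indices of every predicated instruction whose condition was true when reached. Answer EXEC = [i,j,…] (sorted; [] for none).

0: ✓ CMP  NZCV=0010
1: ✓ MOVGE  r3←0x31
2: ✓ SUBGE  r4←0x4d
3: ✓ CMP  NZCV=1001
4: ✓ SUBNE  r4←0xb9
5: · MOVLT

EXEC = [1,2,4]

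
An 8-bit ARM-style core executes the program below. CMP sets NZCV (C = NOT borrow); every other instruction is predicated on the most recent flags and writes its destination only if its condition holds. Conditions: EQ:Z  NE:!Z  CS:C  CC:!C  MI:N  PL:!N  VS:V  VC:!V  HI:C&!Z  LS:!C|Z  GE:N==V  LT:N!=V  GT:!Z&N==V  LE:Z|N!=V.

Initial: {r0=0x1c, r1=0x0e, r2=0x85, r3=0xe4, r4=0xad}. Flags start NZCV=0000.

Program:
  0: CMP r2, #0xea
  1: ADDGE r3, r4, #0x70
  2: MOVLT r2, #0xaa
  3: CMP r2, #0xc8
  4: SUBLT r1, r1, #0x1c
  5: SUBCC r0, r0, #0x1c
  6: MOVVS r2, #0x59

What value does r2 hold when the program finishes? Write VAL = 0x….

VAL = 0xaa

0: ✓ CMP  NZCV=1000
1: · ADDGE
2: ✓ MOVLT  r2←0xaa
3: ✓ CMP  NZCV=1000
4: ✓ SUBLT  r1←0xf2
5: ✓ SUBCC  r0←0x00
6: · MOVVS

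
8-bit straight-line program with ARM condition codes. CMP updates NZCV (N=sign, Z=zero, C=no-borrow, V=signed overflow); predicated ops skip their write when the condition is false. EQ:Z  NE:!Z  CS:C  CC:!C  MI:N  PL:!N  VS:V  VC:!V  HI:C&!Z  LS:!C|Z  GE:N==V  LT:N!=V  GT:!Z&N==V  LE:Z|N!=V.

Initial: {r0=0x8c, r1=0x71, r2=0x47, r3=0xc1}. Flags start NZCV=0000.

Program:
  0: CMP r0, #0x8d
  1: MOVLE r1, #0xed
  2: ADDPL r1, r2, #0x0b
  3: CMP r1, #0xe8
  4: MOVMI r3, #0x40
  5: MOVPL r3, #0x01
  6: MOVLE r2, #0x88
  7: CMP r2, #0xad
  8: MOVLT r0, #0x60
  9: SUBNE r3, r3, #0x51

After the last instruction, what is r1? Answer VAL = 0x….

0: ✓ CMP  NZCV=1000
1: ✓ MOVLE  r1←0xed
2: · ADDPL
3: ✓ CMP  NZCV=0010
4: · MOVMI
5: ✓ MOVPL  r3←0x01
6: · MOVLE
7: ✓ CMP  NZCV=1001
8: · MOVLT
9: ✓ SUBNE  r3←0xb0

VAL = 0xed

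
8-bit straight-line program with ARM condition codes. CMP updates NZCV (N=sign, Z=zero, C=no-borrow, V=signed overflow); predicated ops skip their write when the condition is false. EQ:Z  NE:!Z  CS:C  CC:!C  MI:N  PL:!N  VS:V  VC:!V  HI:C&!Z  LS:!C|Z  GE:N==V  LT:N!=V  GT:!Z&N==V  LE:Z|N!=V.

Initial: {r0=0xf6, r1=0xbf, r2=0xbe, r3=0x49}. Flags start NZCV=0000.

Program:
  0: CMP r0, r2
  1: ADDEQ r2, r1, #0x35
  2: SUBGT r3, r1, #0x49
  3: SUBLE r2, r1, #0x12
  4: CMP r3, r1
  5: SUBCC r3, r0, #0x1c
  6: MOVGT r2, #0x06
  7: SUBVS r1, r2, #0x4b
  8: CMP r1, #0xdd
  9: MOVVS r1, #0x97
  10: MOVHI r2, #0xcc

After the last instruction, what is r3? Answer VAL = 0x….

[0] flags=0010 → (cmp)
[1] flags=0010 EQ?F → skip
[2] flags=0010 GT?T → r3=0x76
[3] flags=0010 LE?F → skip
[4] flags=1001 → (cmp)
[5] flags=1001 CC?T → r3=0xda
[6] flags=1001 GT?T → r2=0x06
[7] flags=1001 VS?T → r1=0xbb
[8] flags=1000 → (cmp)
[9] flags=1000 VS?F → skip
[10] flags=1000 HI?F → skip

VAL = 0xda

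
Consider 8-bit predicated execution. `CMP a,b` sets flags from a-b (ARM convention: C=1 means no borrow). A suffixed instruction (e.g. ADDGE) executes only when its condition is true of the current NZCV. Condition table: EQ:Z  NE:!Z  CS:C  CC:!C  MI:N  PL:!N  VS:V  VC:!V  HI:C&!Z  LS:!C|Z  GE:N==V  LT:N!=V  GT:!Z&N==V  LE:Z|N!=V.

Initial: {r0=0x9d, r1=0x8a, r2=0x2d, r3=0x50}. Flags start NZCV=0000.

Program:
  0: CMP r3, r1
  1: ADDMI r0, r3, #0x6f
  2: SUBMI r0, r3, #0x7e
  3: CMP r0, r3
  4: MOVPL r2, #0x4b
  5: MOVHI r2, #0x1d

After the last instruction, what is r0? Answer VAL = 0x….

VAL = 0xd2

0: ✓ CMP  NZCV=1001
1: ✓ ADDMI  r0←0xbf
2: ✓ SUBMI  r0←0xd2
3: ✓ CMP  NZCV=1010
4: · MOVPL
5: ✓ MOVHI  r2←0x1d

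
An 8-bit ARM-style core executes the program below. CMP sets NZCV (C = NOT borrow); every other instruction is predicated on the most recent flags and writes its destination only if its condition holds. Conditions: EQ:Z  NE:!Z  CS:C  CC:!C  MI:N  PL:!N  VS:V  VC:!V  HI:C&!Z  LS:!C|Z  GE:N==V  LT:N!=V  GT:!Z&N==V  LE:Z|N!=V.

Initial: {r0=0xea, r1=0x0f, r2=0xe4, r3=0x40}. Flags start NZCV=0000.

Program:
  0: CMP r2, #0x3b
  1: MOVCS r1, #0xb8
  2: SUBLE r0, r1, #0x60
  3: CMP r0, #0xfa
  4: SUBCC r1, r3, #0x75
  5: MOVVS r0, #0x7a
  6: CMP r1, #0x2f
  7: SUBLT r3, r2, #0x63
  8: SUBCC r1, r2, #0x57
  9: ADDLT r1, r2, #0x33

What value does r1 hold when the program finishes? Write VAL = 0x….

VAL = 0x17

0: ✓ CMP  NZCV=1010
1: ✓ MOVCS  r1←0xb8
2: ✓ SUBLE  r0←0x58
3: ✓ CMP  NZCV=0000
4: ✓ SUBCC  r1←0xcb
5: · MOVVS
6: ✓ CMP  NZCV=1010
7: ✓ SUBLT  r3←0x81
8: · SUBCC
9: ✓ ADDLT  r1←0x17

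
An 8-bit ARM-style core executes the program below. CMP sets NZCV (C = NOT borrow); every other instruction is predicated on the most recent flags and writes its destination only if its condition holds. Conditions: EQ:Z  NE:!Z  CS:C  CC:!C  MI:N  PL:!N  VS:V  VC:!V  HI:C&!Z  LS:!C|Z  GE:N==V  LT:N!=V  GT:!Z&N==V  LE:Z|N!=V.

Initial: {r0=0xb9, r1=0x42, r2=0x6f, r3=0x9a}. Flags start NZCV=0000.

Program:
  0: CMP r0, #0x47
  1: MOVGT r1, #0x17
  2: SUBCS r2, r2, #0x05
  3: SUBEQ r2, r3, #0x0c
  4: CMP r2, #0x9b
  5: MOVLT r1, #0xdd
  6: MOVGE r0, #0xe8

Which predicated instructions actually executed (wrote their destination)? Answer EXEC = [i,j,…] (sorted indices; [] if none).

[0] flags=0011 → (cmp)
[1] flags=0011 GT?F → skip
[2] flags=0011 CS?T → r2=0x6a
[3] flags=0011 EQ?F → skip
[4] flags=1001 → (cmp)
[5] flags=1001 LT?F → skip
[6] flags=1001 GE?T → r0=0xe8

EXEC = [2,6]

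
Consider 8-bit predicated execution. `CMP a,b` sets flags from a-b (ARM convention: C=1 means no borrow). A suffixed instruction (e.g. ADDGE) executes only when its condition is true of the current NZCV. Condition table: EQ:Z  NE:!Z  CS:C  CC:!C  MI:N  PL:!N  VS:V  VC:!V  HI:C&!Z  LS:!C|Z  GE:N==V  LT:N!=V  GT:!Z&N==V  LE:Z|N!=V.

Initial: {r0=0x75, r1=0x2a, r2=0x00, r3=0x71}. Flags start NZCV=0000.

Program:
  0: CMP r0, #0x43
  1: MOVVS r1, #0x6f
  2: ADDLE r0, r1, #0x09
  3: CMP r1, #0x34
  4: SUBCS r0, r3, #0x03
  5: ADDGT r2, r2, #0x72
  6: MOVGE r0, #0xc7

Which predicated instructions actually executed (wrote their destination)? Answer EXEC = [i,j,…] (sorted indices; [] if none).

[0] flags=0010 → (cmp)
[1] flags=0010 VS?F → skip
[2] flags=0010 LE?F → skip
[3] flags=1000 → (cmp)
[4] flags=1000 CS?F → skip
[5] flags=1000 GT?F → skip
[6] flags=1000 GE?F → skip

EXEC = []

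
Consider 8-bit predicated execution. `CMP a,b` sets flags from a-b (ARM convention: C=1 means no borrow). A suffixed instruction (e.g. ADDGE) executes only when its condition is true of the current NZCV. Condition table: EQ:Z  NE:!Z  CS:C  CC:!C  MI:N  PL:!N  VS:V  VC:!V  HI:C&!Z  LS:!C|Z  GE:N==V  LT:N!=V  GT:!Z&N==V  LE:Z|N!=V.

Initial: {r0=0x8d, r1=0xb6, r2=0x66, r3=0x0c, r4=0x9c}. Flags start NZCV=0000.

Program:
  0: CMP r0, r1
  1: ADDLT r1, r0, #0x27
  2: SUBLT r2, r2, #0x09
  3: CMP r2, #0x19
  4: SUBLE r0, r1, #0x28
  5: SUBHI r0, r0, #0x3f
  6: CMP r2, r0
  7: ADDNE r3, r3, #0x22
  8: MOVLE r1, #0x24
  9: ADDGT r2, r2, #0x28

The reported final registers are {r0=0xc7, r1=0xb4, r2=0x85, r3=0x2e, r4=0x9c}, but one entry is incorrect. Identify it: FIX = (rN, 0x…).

FIX = (r0, 0x4e)

[0] flags=1000 → (cmp)
[1] flags=1000 LT?T → r1=0xb4
[2] flags=1000 LT?T → r2=0x5d
[3] flags=0010 → (cmp)
[4] flags=0010 LE?F → skip
[5] flags=0010 HI?T → r0=0x4e
[6] flags=0010 → (cmp)
[7] flags=0010 NE?T → r3=0x2e
[8] flags=0010 LE?F → skip
[9] flags=0010 GT?T → r2=0x85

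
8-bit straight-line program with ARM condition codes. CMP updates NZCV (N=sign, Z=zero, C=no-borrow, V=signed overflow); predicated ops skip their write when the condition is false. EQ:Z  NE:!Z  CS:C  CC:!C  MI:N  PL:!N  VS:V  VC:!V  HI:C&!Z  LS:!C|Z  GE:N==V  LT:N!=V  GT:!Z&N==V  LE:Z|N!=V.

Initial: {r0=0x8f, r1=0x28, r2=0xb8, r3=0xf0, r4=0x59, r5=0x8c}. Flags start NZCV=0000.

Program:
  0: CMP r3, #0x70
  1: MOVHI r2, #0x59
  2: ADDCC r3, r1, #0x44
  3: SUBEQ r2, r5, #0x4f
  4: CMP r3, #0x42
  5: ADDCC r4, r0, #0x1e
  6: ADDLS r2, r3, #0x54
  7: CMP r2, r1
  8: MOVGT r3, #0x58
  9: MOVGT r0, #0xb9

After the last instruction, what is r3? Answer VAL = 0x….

VAL = 0x58

[0] flags=1010 → (cmp)
[1] flags=1010 HI?T → r2=0x59
[2] flags=1010 CC?F → skip
[3] flags=1010 EQ?F → skip
[4] flags=1010 → (cmp)
[5] flags=1010 CC?F → skip
[6] flags=1010 LS?F → skip
[7] flags=0010 → (cmp)
[8] flags=0010 GT?T → r3=0x58
[9] flags=0010 GT?T → r0=0xb9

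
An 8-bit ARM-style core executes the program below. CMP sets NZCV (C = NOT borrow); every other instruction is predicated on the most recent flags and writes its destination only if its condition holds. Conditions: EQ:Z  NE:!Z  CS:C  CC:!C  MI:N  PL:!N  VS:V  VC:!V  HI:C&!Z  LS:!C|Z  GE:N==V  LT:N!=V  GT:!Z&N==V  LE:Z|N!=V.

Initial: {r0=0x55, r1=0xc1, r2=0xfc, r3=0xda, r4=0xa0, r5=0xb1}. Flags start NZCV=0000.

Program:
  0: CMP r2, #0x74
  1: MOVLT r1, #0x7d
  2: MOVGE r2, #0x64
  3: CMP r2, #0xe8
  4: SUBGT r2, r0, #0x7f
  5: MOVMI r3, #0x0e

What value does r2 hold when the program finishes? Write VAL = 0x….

0: ✓ CMP  NZCV=1010
1: ✓ MOVLT  r1←0x7d
2: · MOVGE
3: ✓ CMP  NZCV=0010
4: ✓ SUBGT  r2←0xd6
5: · MOVMI

VAL = 0xd6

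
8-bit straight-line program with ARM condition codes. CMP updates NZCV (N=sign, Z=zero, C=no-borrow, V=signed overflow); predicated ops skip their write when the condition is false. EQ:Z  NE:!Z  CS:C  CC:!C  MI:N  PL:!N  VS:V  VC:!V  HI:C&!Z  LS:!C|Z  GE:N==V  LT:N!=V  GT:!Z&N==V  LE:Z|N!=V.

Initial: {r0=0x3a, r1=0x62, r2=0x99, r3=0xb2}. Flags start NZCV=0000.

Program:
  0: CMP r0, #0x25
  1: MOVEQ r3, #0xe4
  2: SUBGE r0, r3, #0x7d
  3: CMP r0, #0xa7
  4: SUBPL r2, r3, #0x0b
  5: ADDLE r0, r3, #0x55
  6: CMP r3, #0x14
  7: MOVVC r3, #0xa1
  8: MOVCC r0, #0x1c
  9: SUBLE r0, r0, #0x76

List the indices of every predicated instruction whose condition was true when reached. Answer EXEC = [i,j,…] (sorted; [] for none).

EXEC = [2,7,9]

[0] flags=0010 → (cmp)
[1] flags=0010 EQ?F → skip
[2] flags=0010 GE?T → r0=0x35
[3] flags=1001 → (cmp)
[4] flags=1001 PL?F → skip
[5] flags=1001 LE?F → skip
[6] flags=1010 → (cmp)
[7] flags=1010 VC?T → r3=0xa1
[8] flags=1010 CC?F → skip
[9] flags=1010 LE?T → r0=0xbf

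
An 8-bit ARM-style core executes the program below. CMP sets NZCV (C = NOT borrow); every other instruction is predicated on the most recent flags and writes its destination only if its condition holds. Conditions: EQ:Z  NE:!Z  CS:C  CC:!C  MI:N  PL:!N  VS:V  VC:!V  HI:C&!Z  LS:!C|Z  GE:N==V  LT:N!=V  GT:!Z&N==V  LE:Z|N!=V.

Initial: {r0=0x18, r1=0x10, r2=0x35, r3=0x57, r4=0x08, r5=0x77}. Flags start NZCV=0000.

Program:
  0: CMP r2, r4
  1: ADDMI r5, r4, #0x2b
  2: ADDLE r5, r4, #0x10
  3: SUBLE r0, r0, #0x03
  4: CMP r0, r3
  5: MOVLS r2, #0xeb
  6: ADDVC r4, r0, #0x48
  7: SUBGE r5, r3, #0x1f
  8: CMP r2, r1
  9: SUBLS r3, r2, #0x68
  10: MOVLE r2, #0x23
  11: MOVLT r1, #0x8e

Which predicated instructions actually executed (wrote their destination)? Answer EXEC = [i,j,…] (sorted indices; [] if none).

EXEC = [5,6,10,11]

[0] flags=0010 → (cmp)
[1] flags=0010 MI?F → skip
[2] flags=0010 LE?F → skip
[3] flags=0010 LE?F → skip
[4] flags=1000 → (cmp)
[5] flags=1000 LS?T → r2=0xeb
[6] flags=1000 VC?T → r4=0x60
[7] flags=1000 GE?F → skip
[8] flags=1010 → (cmp)
[9] flags=1010 LS?F → skip
[10] flags=1010 LE?T → r2=0x23
[11] flags=1010 LT?T → r1=0x8e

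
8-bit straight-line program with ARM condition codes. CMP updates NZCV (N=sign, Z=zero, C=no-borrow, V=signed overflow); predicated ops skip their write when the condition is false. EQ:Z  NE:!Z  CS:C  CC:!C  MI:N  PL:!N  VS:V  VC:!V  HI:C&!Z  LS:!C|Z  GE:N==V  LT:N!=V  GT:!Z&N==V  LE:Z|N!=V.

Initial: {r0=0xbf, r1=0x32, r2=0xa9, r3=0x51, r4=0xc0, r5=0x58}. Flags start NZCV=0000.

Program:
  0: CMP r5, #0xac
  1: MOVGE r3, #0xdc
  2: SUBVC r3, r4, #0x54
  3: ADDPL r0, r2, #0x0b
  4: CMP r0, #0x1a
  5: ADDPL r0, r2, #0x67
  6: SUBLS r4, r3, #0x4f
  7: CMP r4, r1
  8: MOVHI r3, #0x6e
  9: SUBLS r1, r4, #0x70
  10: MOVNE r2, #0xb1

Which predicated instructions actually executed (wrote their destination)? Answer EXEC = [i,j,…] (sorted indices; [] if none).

EXEC = [1,8,10]

[0] flags=1001 → (cmp)
[1] flags=1001 GE?T → r3=0xdc
[2] flags=1001 VC?F → skip
[3] flags=1001 PL?F → skip
[4] flags=1010 → (cmp)
[5] flags=1010 PL?F → skip
[6] flags=1010 LS?F → skip
[7] flags=1010 → (cmp)
[8] flags=1010 HI?T → r3=0x6e
[9] flags=1010 LS?F → skip
[10] flags=1010 NE?T → r2=0xb1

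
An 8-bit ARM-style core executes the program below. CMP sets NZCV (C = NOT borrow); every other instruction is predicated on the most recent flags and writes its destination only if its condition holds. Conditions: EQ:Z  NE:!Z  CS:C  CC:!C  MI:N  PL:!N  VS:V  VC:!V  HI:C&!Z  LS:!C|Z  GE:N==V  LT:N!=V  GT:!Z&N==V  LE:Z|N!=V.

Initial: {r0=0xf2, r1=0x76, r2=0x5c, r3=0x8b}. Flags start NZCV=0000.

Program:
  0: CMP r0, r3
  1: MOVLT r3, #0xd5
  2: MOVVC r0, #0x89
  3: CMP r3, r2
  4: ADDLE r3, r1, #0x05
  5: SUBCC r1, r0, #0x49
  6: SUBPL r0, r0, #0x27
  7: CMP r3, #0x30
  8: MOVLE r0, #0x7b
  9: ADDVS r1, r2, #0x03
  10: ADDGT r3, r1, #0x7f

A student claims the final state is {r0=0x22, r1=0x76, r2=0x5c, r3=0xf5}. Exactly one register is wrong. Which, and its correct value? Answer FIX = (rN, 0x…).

0: ✓ CMP  NZCV=0010
1: · MOVLT
2: ✓ MOVVC  r0←0x89
3: ✓ CMP  NZCV=0011
4: ✓ ADDLE  r3←0x7b
5: · SUBCC
6: ✓ SUBPL  r0←0x62
7: ✓ CMP  NZCV=0010
8: · MOVLE
9: · ADDVS
10: ✓ ADDGT  r3←0xf5

FIX = (r0, 0x62)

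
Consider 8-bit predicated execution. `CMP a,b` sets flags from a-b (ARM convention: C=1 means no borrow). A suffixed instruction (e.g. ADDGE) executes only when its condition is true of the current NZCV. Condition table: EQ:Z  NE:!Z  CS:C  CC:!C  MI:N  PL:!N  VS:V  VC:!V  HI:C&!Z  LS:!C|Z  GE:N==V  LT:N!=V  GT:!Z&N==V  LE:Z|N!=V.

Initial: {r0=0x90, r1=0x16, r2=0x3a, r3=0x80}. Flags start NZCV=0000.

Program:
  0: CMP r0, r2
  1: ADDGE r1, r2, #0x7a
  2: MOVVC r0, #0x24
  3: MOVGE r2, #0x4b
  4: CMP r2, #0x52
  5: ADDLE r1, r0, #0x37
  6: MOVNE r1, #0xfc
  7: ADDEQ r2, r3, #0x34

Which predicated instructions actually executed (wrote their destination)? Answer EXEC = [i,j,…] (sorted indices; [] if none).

[0] flags=0011 → (cmp)
[1] flags=0011 GE?F → skip
[2] flags=0011 VC?F → skip
[3] flags=0011 GE?F → skip
[4] flags=1000 → (cmp)
[5] flags=1000 LE?T → r1=0xc7
[6] flags=1000 NE?T → r1=0xfc
[7] flags=1000 EQ?F → skip

EXEC = [5,6]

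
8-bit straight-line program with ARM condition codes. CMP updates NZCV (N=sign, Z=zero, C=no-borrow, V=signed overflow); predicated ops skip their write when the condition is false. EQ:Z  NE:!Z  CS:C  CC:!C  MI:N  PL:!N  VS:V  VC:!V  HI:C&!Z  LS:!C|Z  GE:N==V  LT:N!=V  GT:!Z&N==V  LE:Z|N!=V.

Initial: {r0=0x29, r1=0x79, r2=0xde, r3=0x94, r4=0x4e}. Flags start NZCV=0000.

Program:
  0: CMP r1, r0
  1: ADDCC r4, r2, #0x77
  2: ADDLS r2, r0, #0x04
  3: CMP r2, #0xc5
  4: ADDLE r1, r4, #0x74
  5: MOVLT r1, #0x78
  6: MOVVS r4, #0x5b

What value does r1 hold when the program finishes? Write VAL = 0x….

0: ✓ CMP  NZCV=0010
1: · ADDCC
2: · ADDLS
3: ✓ CMP  NZCV=0010
4: · ADDLE
5: · MOVLT
6: · MOVVS

VAL = 0x79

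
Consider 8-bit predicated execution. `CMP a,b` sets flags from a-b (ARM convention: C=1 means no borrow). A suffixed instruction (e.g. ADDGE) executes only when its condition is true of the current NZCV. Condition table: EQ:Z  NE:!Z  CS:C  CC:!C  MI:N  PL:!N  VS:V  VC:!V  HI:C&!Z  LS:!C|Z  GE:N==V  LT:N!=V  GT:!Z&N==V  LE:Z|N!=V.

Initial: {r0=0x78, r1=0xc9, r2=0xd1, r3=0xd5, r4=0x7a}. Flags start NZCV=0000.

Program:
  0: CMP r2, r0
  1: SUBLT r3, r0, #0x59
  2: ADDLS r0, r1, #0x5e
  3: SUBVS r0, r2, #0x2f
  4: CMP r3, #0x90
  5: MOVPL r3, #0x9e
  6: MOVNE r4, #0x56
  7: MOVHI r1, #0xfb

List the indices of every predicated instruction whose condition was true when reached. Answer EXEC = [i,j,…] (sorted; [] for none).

EXEC = [1,3,6]

0: ✓ CMP  NZCV=0011
1: ✓ SUBLT  r3←0x1f
2: · ADDLS
3: ✓ SUBVS  r0←0xa2
4: ✓ CMP  NZCV=1001
5: · MOVPL
6: ✓ MOVNE  r4←0x56
7: · MOVHI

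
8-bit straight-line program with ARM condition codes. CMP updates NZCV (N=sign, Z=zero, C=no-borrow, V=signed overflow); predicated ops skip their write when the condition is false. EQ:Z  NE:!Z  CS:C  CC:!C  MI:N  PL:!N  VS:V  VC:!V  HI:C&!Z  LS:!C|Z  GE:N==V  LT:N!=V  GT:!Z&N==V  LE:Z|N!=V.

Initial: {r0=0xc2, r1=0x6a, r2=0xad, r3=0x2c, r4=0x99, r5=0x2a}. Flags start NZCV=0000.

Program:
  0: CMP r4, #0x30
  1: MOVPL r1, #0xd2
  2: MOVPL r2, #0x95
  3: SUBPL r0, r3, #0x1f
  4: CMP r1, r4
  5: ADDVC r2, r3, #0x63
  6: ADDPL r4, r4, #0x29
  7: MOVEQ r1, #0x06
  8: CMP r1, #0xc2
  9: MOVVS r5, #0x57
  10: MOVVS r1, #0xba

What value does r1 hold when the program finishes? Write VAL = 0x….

0: ✓ CMP  NZCV=0011
1: ✓ MOVPL  r1←0xd2
2: ✓ MOVPL  r2←0x95
3: ✓ SUBPL  r0←0x0d
4: ✓ CMP  NZCV=0010
5: ✓ ADDVC  r2←0x8f
6: ✓ ADDPL  r4←0xc2
7: · MOVEQ
8: ✓ CMP  NZCV=0010
9: · MOVVS
10: · MOVVS

VAL = 0xd2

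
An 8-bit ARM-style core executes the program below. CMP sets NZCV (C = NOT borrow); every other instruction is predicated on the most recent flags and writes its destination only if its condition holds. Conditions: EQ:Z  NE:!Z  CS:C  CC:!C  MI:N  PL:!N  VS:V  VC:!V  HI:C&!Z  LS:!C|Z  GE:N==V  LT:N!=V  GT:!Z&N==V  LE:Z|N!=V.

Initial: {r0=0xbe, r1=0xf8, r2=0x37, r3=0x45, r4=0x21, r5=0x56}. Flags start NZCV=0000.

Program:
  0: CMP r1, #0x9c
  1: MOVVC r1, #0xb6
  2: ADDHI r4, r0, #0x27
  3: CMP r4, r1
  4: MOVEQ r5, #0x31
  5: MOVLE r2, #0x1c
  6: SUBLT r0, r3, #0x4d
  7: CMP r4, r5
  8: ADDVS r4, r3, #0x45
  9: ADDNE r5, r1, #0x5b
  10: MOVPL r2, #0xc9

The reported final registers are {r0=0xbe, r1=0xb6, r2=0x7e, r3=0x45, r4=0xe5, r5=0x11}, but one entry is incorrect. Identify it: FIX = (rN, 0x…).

FIX = (r2, 0x37)

[0] flags=0010 → (cmp)
[1] flags=0010 VC?T → r1=0xb6
[2] flags=0010 HI?T → r4=0xe5
[3] flags=0010 → (cmp)
[4] flags=0010 EQ?F → skip
[5] flags=0010 LE?F → skip
[6] flags=0010 LT?F → skip
[7] flags=1010 → (cmp)
[8] flags=1010 VS?F → skip
[9] flags=1010 NE?T → r5=0x11
[10] flags=1010 PL?F → skip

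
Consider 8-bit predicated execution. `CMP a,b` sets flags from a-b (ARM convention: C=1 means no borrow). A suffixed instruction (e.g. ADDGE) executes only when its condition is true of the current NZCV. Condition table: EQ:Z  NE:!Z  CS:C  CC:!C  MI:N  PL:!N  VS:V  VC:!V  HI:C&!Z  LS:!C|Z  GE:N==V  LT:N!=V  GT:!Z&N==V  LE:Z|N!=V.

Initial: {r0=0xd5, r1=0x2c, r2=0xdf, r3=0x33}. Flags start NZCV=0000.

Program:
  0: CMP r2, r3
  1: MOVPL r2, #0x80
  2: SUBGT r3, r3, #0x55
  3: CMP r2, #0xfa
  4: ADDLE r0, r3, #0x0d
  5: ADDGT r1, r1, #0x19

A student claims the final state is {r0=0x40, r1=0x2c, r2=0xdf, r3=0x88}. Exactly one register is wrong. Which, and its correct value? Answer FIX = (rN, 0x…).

0: ✓ CMP  NZCV=1010
1: · MOVPL
2: · SUBGT
3: ✓ CMP  NZCV=1000
4: ✓ ADDLE  r0←0x40
5: · ADDGT

FIX = (r3, 0x33)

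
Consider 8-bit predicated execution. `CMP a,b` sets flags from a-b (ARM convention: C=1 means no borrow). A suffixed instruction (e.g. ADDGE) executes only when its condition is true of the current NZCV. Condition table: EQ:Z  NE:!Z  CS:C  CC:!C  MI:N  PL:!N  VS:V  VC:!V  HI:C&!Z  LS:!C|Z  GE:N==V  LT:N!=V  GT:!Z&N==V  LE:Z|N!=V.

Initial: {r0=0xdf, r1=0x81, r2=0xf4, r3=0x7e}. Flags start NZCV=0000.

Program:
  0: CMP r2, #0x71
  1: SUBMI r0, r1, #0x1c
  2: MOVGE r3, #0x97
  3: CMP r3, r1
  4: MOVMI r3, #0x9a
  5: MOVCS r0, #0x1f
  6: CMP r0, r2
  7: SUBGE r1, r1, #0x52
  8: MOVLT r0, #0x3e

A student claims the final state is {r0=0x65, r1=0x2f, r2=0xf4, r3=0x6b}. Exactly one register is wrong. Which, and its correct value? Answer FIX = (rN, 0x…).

[0] flags=1010 → (cmp)
[1] flags=1010 MI?T → r0=0x65
[2] flags=1010 GE?F → skip
[3] flags=1001 → (cmp)
[4] flags=1001 MI?T → r3=0x9a
[5] flags=1001 CS?F → skip
[6] flags=0000 → (cmp)
[7] flags=0000 GE?T → r1=0x2f
[8] flags=0000 LT?F → skip

FIX = (r3, 0x9a)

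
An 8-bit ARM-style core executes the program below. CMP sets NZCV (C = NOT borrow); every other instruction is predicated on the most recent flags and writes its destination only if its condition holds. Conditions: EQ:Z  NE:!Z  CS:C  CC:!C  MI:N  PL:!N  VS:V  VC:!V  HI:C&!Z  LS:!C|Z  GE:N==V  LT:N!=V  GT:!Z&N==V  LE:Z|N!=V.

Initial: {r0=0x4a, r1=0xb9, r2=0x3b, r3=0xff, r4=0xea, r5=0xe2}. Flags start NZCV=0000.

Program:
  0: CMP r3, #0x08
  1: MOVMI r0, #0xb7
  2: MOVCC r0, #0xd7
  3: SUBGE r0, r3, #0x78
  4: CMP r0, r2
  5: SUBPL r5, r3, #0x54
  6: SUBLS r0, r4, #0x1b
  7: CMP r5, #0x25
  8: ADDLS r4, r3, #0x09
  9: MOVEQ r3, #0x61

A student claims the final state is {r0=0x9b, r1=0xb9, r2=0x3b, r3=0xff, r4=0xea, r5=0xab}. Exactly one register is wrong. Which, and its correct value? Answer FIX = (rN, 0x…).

[0] flags=1010 → (cmp)
[1] flags=1010 MI?T → r0=0xb7
[2] flags=1010 CC?F → skip
[3] flags=1010 GE?F → skip
[4] flags=0011 → (cmp)
[5] flags=0011 PL?T → r5=0xab
[6] flags=0011 LS?F → skip
[7] flags=1010 → (cmp)
[8] flags=1010 LS?F → skip
[9] flags=1010 EQ?F → skip

FIX = (r0, 0xb7)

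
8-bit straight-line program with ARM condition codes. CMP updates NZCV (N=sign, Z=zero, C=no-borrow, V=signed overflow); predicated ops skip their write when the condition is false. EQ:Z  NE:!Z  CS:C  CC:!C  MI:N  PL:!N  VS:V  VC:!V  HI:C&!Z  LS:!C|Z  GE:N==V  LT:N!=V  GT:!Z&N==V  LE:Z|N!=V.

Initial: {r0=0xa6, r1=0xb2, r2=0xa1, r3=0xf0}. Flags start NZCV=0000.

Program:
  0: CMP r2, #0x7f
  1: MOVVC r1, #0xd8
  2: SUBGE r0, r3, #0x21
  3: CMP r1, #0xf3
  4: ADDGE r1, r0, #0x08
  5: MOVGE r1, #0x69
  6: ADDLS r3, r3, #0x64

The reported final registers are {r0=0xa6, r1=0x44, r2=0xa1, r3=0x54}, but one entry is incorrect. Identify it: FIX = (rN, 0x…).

[0] flags=0011 → (cmp)
[1] flags=0011 VC?F → skip
[2] flags=0011 GE?F → skip
[3] flags=1000 → (cmp)
[4] flags=1000 GE?F → skip
[5] flags=1000 GE?F → skip
[6] flags=1000 LS?T → r3=0x54

FIX = (r1, 0xb2)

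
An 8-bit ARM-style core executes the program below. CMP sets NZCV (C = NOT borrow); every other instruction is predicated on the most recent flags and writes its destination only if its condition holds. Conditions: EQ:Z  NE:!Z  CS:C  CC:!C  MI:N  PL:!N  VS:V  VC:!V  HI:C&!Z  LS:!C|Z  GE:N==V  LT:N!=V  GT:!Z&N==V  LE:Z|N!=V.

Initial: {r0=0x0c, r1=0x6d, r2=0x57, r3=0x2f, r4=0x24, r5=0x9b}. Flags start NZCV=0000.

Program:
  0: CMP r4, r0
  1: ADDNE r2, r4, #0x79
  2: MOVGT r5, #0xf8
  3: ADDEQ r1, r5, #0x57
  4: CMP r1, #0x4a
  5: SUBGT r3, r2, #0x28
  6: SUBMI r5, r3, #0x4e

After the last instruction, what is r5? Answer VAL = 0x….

VAL = 0xf8

[0] flags=0010 → (cmp)
[1] flags=0010 NE?T → r2=0x9d
[2] flags=0010 GT?T → r5=0xf8
[3] flags=0010 EQ?F → skip
[4] flags=0010 → (cmp)
[5] flags=0010 GT?T → r3=0x75
[6] flags=0010 MI?F → skip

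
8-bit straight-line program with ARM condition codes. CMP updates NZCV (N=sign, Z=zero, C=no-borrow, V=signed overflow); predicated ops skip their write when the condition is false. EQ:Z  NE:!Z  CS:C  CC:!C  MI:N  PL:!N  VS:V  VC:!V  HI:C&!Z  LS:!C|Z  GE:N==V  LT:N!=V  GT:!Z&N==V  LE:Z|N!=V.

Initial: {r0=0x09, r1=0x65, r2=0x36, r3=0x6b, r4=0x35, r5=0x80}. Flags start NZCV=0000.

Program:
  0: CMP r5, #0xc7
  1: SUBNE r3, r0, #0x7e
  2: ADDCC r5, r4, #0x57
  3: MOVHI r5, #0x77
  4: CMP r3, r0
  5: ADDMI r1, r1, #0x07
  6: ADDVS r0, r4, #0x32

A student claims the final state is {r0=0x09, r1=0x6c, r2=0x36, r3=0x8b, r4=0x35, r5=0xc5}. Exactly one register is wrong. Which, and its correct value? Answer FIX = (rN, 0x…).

FIX = (r5, 0x8c)

[0] flags=1000 → (cmp)
[1] flags=1000 NE?T → r3=0x8b
[2] flags=1000 CC?T → r5=0x8c
[3] flags=1000 HI?F → skip
[4] flags=1010 → (cmp)
[5] flags=1010 MI?T → r1=0x6c
[6] flags=1010 VS?F → skip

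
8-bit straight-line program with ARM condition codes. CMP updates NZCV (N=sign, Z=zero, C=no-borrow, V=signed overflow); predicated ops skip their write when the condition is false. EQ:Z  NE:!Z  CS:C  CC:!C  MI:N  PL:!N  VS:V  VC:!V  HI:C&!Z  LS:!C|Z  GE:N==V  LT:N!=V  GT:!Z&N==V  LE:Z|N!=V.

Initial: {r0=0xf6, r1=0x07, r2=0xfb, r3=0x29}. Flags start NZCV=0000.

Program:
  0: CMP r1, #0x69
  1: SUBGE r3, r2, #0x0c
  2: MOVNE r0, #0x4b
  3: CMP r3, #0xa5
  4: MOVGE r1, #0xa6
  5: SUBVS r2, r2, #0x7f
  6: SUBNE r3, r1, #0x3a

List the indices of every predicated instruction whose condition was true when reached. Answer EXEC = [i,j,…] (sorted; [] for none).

EXEC = [2,4,5,6]

[0] flags=1000 → (cmp)
[1] flags=1000 GE?F → skip
[2] flags=1000 NE?T → r0=0x4b
[3] flags=1001 → (cmp)
[4] flags=1001 GE?T → r1=0xa6
[5] flags=1001 VS?T → r2=0x7c
[6] flags=1001 NE?T → r3=0x6c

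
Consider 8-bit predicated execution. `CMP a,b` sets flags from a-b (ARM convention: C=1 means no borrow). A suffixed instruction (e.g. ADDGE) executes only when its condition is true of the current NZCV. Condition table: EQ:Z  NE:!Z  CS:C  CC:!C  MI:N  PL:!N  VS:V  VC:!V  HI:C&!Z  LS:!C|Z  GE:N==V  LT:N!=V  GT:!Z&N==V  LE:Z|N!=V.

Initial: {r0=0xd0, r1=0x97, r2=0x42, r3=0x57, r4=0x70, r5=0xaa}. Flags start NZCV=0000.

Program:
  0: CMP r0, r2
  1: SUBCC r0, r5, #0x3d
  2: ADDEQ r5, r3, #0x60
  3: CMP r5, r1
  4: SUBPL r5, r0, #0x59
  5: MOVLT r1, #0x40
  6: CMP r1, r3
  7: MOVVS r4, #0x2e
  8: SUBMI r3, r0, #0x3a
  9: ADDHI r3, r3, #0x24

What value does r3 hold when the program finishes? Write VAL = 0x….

VAL = 0x7b

0: ✓ CMP  NZCV=1010
1: · SUBCC
2: · ADDEQ
3: ✓ CMP  NZCV=0010
4: ✓ SUBPL  r5←0x77
5: · MOVLT
6: ✓ CMP  NZCV=0011
7: ✓ MOVVS  r4←0x2e
8: · SUBMI
9: ✓ ADDHI  r3←0x7b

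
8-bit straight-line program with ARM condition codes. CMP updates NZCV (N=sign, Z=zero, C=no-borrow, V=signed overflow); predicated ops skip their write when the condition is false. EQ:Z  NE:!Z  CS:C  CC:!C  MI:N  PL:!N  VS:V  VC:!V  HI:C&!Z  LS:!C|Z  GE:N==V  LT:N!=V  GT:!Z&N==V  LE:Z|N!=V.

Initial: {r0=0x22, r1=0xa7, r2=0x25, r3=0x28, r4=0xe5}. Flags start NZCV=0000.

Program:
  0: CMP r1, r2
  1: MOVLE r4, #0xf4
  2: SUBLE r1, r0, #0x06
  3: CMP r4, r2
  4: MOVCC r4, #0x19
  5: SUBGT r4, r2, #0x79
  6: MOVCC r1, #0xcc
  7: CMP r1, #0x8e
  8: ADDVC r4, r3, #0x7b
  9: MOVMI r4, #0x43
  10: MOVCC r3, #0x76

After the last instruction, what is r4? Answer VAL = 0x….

VAL = 0x43

0: ✓ CMP  NZCV=1010
1: ✓ MOVLE  r4←0xf4
2: ✓ SUBLE  r1←0x1c
3: ✓ CMP  NZCV=1010
4: · MOVCC
5: · SUBGT
6: · MOVCC
7: ✓ CMP  NZCV=1001
8: · ADDVC
9: ✓ MOVMI  r4←0x43
10: ✓ MOVCC  r3←0x76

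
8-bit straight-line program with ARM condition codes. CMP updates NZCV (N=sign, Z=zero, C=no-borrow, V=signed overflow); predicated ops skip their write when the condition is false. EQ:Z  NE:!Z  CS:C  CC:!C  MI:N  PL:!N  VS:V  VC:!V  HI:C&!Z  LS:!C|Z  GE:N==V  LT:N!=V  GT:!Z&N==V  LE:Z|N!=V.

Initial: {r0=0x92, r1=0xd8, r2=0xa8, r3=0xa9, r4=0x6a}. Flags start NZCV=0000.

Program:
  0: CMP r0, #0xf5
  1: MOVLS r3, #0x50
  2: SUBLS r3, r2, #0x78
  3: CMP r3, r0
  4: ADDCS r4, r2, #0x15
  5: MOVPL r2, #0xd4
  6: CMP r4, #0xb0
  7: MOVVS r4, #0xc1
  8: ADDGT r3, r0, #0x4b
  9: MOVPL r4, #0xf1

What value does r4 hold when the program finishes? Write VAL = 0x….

0: ✓ CMP  NZCV=1000
1: ✓ MOVLS  r3←0x50
2: ✓ SUBLS  r3←0x30
3: ✓ CMP  NZCV=1001
4: · ADDCS
5: · MOVPL
6: ✓ CMP  NZCV=1001
7: ✓ MOVVS  r4←0xc1
8: ✓ ADDGT  r3←0xdd
9: · MOVPL

VAL = 0xc1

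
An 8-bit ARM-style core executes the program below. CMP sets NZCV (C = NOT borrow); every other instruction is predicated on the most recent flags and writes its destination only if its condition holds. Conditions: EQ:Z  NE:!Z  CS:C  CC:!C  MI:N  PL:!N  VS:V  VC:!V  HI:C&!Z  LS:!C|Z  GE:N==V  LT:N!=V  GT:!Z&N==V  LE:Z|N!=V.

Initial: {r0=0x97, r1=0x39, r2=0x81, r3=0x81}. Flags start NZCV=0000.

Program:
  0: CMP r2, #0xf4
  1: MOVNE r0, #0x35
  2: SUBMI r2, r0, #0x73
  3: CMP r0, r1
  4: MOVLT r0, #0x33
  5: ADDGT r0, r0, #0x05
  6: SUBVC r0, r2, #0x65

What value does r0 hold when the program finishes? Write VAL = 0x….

VAL = 0x5d

0: ✓ CMP  NZCV=1000
1: ✓ MOVNE  r0←0x35
2: ✓ SUBMI  r2←0xc2
3: ✓ CMP  NZCV=1000
4: ✓ MOVLT  r0←0x33
5: · ADDGT
6: ✓ SUBVC  r0←0x5d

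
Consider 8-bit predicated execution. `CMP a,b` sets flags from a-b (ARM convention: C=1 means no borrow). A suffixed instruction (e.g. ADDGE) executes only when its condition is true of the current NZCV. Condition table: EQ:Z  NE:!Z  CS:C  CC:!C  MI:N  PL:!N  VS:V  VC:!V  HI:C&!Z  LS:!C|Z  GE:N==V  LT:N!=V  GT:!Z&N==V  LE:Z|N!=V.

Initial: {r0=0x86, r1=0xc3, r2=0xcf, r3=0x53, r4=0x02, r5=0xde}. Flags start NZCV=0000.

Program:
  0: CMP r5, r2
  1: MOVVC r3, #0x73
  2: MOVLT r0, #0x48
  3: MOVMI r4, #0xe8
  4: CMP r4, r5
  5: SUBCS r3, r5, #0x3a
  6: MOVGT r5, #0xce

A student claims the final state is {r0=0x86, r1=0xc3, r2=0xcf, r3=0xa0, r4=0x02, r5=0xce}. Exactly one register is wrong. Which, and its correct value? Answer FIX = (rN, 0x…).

0: ✓ CMP  NZCV=0010
1: ✓ MOVVC  r3←0x73
2: · MOVLT
3: · MOVMI
4: ✓ CMP  NZCV=0000
5: · SUBCS
6: ✓ MOVGT  r5←0xce

FIX = (r3, 0x73)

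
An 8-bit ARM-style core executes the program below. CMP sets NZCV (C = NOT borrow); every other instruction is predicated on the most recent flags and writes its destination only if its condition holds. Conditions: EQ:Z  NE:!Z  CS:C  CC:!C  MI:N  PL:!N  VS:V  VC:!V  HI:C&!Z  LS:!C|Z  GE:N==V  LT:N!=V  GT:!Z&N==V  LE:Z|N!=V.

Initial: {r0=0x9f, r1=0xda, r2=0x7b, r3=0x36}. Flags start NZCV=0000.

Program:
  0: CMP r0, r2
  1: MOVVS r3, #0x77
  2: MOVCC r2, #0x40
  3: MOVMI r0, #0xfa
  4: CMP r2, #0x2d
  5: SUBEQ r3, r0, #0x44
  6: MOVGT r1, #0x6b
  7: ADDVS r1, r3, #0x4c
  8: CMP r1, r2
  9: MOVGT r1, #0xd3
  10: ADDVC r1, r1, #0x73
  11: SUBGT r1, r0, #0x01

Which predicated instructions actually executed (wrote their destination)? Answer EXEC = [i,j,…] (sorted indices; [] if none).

EXEC = [1,6,10]

0: ✓ CMP  NZCV=0011
1: ✓ MOVVS  r3←0x77
2: · MOVCC
3: · MOVMI
4: ✓ CMP  NZCV=0010
5: · SUBEQ
6: ✓ MOVGT  r1←0x6b
7: · ADDVS
8: ✓ CMP  NZCV=1000
9: · MOVGT
10: ✓ ADDVC  r1←0xde
11: · SUBGT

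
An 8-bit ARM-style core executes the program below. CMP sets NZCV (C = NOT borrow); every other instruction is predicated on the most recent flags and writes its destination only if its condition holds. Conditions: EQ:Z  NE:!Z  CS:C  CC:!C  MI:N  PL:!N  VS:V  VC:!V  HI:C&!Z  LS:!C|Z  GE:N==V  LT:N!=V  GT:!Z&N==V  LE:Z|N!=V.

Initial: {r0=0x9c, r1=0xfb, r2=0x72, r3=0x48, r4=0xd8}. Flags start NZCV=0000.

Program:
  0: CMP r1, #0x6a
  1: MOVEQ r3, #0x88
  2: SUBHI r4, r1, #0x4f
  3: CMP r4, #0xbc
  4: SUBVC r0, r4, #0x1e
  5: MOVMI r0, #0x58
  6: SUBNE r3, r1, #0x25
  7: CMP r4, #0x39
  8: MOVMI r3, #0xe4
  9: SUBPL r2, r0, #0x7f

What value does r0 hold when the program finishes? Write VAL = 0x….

VAL = 0x58

0: ✓ CMP  NZCV=1010
1: · MOVEQ
2: ✓ SUBHI  r4←0xac
3: ✓ CMP  NZCV=1000
4: ✓ SUBVC  r0←0x8e
5: ✓ MOVMI  r0←0x58
6: ✓ SUBNE  r3←0xd6
7: ✓ CMP  NZCV=0011
8: · MOVMI
9: ✓ SUBPL  r2←0xd9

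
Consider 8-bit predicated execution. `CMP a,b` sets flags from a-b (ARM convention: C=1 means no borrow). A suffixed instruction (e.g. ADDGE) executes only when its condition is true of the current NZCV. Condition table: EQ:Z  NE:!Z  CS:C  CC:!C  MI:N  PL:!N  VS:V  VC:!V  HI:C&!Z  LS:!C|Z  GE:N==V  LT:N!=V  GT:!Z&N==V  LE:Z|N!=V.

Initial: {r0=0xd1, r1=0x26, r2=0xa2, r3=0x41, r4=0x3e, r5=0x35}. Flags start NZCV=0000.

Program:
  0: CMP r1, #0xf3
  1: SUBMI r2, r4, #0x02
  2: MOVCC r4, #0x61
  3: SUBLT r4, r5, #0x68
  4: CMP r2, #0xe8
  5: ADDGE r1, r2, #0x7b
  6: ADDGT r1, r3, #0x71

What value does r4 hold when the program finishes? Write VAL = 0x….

VAL = 0x61

[0] flags=0000 → (cmp)
[1] flags=0000 MI?F → skip
[2] flags=0000 CC?T → r4=0x61
[3] flags=0000 LT?F → skip
[4] flags=1000 → (cmp)
[5] flags=1000 GE?F → skip
[6] flags=1000 GT?F → skip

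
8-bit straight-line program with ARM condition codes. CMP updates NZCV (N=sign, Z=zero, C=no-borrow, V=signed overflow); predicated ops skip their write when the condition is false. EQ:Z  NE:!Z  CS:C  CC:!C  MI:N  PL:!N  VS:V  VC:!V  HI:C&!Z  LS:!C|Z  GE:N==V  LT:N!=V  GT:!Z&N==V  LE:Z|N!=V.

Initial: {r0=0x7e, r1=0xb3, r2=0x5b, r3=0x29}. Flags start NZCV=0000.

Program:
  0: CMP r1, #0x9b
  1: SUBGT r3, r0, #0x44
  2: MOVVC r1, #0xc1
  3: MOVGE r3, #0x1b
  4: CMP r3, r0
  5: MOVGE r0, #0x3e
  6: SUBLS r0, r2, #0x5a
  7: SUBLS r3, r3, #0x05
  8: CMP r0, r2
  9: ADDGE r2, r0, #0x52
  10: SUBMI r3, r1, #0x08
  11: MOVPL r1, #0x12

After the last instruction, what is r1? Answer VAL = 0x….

0: ✓ CMP  NZCV=0010
1: ✓ SUBGT  r3←0x3a
2: ✓ MOVVC  r1←0xc1
3: ✓ MOVGE  r3←0x1b
4: ✓ CMP  NZCV=1000
5: · MOVGE
6: ✓ SUBLS  r0←0x01
7: ✓ SUBLS  r3←0x16
8: ✓ CMP  NZCV=1000
9: · ADDGE
10: ✓ SUBMI  r3←0xb9
11: · MOVPL

VAL = 0xc1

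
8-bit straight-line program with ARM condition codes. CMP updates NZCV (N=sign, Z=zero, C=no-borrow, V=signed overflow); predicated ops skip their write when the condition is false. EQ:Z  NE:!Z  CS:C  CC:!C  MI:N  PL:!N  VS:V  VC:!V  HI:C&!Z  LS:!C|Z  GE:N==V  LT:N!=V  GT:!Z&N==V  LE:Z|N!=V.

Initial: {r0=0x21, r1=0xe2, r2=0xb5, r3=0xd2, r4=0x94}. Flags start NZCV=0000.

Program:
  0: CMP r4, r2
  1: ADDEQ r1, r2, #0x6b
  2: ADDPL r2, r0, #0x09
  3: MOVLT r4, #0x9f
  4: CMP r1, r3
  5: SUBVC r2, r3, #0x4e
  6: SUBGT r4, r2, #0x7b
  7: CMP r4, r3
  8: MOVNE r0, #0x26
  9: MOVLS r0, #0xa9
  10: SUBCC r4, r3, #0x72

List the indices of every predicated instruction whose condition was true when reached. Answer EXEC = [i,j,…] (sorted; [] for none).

0: ✓ CMP  NZCV=1000
1: · ADDEQ
2: · ADDPL
3: ✓ MOVLT  r4←0x9f
4: ✓ CMP  NZCV=0010
5: ✓ SUBVC  r2←0x84
6: ✓ SUBGT  r4←0x09
7: ✓ CMP  NZCV=0000
8: ✓ MOVNE  r0←0x26
9: ✓ MOVLS  r0←0xa9
10: ✓ SUBCC  r4←0x60

EXEC = [3,5,6,8,9,10]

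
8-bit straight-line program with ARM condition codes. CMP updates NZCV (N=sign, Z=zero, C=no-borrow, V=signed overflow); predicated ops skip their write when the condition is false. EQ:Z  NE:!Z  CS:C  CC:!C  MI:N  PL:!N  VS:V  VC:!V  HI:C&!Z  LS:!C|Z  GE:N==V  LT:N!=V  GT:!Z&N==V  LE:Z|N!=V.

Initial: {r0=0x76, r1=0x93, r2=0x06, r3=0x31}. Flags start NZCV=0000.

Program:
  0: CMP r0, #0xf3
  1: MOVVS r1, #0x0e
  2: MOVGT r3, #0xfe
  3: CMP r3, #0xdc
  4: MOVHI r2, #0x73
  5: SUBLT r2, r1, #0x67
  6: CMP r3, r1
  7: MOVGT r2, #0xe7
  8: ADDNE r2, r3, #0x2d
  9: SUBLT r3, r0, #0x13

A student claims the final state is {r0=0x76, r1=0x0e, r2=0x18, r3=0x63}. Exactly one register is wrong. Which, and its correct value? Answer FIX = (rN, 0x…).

[0] flags=1001 → (cmp)
[1] flags=1001 VS?T → r1=0x0e
[2] flags=1001 GT?T → r3=0xfe
[3] flags=0010 → (cmp)
[4] flags=0010 HI?T → r2=0x73
[5] flags=0010 LT?F → skip
[6] flags=1010 → (cmp)
[7] flags=1010 GT?F → skip
[8] flags=1010 NE?T → r2=0x2b
[9] flags=1010 LT?T → r3=0x63

FIX = (r2, 0x2b)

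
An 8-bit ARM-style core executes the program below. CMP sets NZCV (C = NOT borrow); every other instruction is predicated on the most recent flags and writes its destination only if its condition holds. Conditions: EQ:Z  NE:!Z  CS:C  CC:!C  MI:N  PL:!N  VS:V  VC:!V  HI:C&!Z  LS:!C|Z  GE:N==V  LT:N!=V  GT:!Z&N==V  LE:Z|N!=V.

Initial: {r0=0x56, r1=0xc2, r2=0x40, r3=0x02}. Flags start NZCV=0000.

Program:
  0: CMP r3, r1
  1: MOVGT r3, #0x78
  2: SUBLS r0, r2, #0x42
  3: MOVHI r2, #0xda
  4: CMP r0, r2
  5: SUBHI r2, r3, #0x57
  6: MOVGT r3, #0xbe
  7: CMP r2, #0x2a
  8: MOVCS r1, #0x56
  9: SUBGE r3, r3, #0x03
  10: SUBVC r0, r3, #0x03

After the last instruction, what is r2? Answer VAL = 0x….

VAL = 0x21

0: ✓ CMP  NZCV=0000
1: ✓ MOVGT  r3←0x78
2: ✓ SUBLS  r0←0xfe
3: · MOVHI
4: ✓ CMP  NZCV=1010
5: ✓ SUBHI  r2←0x21
6: · MOVGT
7: ✓ CMP  NZCV=1000
8: · MOVCS
9: · SUBGE
10: ✓ SUBVC  r0←0x75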